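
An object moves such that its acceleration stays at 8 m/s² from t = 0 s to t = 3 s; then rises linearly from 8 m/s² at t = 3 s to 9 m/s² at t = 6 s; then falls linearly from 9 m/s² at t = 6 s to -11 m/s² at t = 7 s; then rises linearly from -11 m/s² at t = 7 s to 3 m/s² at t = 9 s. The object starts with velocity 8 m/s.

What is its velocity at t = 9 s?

48.5 m/s

Δv equals the area under the a-t graph; then v = v₀ + Δv.
0–3 s: 8 × 3 = 24 m/s
3–6 s: ½(8 + 9)(3) = 25.5 m/s
6–7 s: ½(9 + -11)(1) = -1 m/s
7–9 s: ½(-11 + 3)(2) = -8 m/s
Δv = 40.5 m/s, so v(9) = 8 + (40.5) = 48.5 m/s.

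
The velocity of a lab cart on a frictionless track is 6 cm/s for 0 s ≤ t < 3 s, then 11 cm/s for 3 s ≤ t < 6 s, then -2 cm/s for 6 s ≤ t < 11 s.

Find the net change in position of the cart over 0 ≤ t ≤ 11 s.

41 cm

Net displacement equals the area under the velocity-time graph (areas below the axis count negative).
0–3 s: 6 × 3 = 18 cm
3–6 s: 11 × 3 = 33 cm
6–11 s: -2 × 5 = -10 cm
Net displacement = 41 cm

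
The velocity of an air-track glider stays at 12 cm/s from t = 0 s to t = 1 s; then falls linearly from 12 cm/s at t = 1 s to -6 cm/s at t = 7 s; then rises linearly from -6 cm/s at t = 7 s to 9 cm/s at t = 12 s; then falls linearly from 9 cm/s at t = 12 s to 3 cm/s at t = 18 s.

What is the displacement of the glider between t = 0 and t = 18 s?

73.5 cm

Displacement is the signed area under the v-t curve.
0–1 s: 12 × 1 = 12 cm
1–7 s: ½(12 + -6)(6) = 18 cm
7–12 s: ½(-6 + 9)(5) = 7.5 cm
12–18 s: ½(9 + 3)(6) = 36 cm
Net displacement = 73.5 cm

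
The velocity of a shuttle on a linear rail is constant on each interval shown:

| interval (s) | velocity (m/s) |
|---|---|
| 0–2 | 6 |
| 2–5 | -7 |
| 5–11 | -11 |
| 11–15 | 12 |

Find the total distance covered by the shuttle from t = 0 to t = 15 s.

Total distance travelled is ∫|v| dt — sum the magnitudes of each area piece.
0–2 s: |6| × 2 = 12 m
2–5 s: |-7| × 3 = 21 m
5–11 s: |-11| × 6 = 66 m
11–15 s: |12| × 4 = 48 m
Total distance = 147 m

147 m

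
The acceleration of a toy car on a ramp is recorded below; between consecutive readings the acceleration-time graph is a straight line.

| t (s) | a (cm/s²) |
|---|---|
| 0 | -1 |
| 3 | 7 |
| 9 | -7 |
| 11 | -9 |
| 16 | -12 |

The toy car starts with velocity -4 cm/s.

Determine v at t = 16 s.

-63.5 cm/s

Δv equals the area under the a-t graph; then v = v₀ + Δv.
0–3 s: ½(-1 + 7)(3) = 9 cm/s
3–9 s: ½(7 + -7)(6) = 0 cm/s
9–11 s: ½(-7 + -9)(2) = -16 cm/s
11–16 s: ½(-9 + -12)(5) = -52.5 cm/s
Δv = -59.5 cm/s, so v(16) = -4 + (-59.5) = -63.5 cm/s.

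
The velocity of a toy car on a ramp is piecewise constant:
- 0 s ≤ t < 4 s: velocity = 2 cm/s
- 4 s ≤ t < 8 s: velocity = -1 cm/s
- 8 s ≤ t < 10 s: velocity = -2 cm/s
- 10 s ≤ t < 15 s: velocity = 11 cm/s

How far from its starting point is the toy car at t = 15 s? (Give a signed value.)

55 cm

Net displacement equals the area under the velocity-time graph (areas below the axis count negative).
0–4 s: 2 × 4 = 8 cm
4–8 s: -1 × 4 = -4 cm
8–10 s: -2 × 2 = -4 cm
10–15 s: 11 × 5 = 55 cm
Net displacement = 55 cm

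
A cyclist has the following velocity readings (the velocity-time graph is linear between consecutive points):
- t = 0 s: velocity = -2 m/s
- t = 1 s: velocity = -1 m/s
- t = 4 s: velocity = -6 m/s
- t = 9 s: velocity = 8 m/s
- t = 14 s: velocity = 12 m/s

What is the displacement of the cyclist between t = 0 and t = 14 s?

43 m

Displacement is the signed area under the v-t curve.
0–1 s: ½(-2 + -1)(1) = -1.5 m
1–4 s: ½(-1 + -6)(3) = -10.5 m
4–9 s: ½(-6 + 8)(5) = 5 m
9–14 s: ½(8 + 12)(5) = 50 m
Net displacement = 43 m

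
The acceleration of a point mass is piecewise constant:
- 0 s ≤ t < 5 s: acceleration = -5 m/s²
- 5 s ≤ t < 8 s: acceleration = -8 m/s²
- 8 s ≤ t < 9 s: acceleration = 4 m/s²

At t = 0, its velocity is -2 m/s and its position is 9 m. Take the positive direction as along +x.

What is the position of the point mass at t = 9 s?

On each constant-a segment, Δv = aΔt and Δx = v₀Δt + ½aΔt²; chain segment to segment.
0–5 s: v starts -2 m/s; Δx = -2·5 + ½·-5·5² = -72.5 m; v ends -27 m/s.
5–8 s: v starts -27 m/s; Δx = -27·3 + ½·-8·3² = -117 m; v ends -51 m/s.
8–9 s: v starts -51 m/s; Δx = -51·1 + ½·4·1² = -49 m; v ends -47 m/s.
x(9) = 9 + Σ Δx = -229.5 m.

-229.5 m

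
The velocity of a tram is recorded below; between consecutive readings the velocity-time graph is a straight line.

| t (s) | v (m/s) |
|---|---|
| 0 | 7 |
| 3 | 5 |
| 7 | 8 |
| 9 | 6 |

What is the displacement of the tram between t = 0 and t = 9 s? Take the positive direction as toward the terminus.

58 m

Net displacement equals the area under the velocity-time graph (areas below the axis count negative).
0–3 s: ½(7 + 5)(3) = 18 m
3–7 s: ½(5 + 8)(4) = 26 m
7–9 s: ½(8 + 6)(2) = 14 m
Net displacement = 58 m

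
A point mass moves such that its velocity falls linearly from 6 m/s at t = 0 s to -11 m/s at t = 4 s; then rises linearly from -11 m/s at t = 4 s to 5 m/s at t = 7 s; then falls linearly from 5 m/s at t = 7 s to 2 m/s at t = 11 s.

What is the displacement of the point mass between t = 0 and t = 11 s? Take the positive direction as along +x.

-5 m

Displacement is the signed area under the v-t curve.
0–4 s: ½(6 + -11)(4) = -10 m
4–7 s: ½(-11 + 5)(3) = -9 m
7–11 s: ½(5 + 2)(4) = 14 m
Net displacement = -5 m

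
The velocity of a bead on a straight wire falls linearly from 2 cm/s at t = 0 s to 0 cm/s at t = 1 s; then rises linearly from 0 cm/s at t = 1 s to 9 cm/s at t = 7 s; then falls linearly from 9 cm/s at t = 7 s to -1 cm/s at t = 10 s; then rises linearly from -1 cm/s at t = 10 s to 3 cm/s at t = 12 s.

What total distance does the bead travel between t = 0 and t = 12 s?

Total distance travelled is ∫|v| dt — sum the magnitudes of each area piece.
0–1 s: |½(2 + 0)(1)| = 1 cm
1–7 s: |½(0 + 9)(6)| = 27 cm
7–10 s: v = 0 at t = 9.7 s; triangle areas 12.15 + 0.15 = 12.3 cm
10–12 s: v = 0 at t = 10.5 s; triangle areas 0.25 + 2.25 = 2.5 cm
Total distance = 42.8 cm

42.8 cm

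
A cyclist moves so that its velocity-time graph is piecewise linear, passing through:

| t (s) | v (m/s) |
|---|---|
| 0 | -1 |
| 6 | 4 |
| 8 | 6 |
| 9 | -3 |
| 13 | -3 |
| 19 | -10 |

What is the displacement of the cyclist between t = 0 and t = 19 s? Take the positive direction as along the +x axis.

Displacement is the signed area under the v-t curve.
0–6 s: ½(-1 + 4)(6) = 9 m
6–8 s: ½(4 + 6)(2) = 10 m
8–9 s: ½(6 + -3)(1) = 1.5 m
9–13 s: -3 × 4 = -12 m
13–19 s: ½(-3 + -10)(6) = -39 m
Net displacement = -30.5 m

-30.5 m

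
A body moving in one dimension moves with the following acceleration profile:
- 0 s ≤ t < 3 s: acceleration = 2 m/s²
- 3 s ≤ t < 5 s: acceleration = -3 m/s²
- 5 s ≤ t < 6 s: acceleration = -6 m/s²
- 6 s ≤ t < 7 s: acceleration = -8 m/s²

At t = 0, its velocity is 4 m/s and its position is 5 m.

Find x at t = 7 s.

35 m

On each constant-a segment, Δv = aΔt and Δx = v₀Δt + ½aΔt²; chain segment to segment.
0–3 s: v starts 4 m/s; Δx = 4·3 + ½·2·3² = 21 m; v ends 10 m/s.
3–5 s: v starts 10 m/s; Δx = 10·2 + ½·-3·2² = 14 m; v ends 4 m/s.
5–6 s: v starts 4 m/s; Δx = 4·1 + ½·-6·1² = 1 m; v ends -2 m/s.
6–7 s: v starts -2 m/s; Δx = -2·1 + ½·-8·1² = -6 m; v ends -10 m/s.
x(7) = 5 + Σ Δx = 35 m.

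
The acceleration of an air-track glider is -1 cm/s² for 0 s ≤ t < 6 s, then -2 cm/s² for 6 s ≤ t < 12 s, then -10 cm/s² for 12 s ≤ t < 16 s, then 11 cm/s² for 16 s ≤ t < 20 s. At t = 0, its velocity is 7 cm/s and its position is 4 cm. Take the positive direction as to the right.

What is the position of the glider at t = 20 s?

-242 cm

On each constant-a segment, Δv = aΔt and Δx = v₀Δt + ½aΔt²; chain segment to segment.
0–6 s: v starts 7 cm/s; Δx = 7·6 + ½·-1·6² = 24 cm; v ends 1 cm/s.
6–12 s: v starts 1 cm/s; Δx = 1·6 + ½·-2·6² = -30 cm; v ends -11 cm/s.
12–16 s: v starts -11 cm/s; Δx = -11·4 + ½·-10·4² = -124 cm; v ends -51 cm/s.
16–20 s: v starts -51 cm/s; Δx = -51·4 + ½·11·4² = -116 cm; v ends -7 cm/s.
x(20) = 4 + Σ Δx = -242 cm.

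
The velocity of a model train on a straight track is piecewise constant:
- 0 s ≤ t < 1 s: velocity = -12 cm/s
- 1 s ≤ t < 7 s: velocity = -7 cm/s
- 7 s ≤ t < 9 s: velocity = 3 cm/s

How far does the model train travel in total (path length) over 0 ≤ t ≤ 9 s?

60 cm

Distance (not displacement) is the total path length: add the absolute areas under v-t.
0–1 s: |-12| × 1 = 12 cm
1–7 s: |-7| × 6 = 42 cm
7–9 s: |3| × 2 = 6 cm
Total distance = 60 cm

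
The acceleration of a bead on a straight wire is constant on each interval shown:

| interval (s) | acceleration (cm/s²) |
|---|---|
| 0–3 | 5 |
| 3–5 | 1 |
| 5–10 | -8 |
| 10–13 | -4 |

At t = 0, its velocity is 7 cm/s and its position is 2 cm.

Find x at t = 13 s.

45.5 cm

On each constant-a segment, Δv = aΔt and Δx = v₀Δt + ½aΔt²; chain segment to segment.
0–3 s: v starts 7 cm/s; Δx = 7·3 + ½·5·3² = 43.5 cm; v ends 22 cm/s.
3–5 s: v starts 22 cm/s; Δx = 22·2 + ½·1·2² = 46 cm; v ends 24 cm/s.
5–10 s: v starts 24 cm/s; Δx = 24·5 + ½·-8·5² = 20 cm; v ends -16 cm/s.
10–13 s: v starts -16 cm/s; Δx = -16·3 + ½·-4·3² = -66 cm; v ends -28 cm/s.
x(13) = 2 + Σ Δx = 45.5 cm.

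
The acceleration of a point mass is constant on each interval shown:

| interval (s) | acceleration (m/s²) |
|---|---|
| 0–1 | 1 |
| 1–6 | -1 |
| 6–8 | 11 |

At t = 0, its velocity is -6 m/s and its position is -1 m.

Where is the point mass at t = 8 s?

-42 m

On each constant-a segment, Δv = aΔt and Δx = v₀Δt + ½aΔt²; chain segment to segment.
0–1 s: v starts -6 m/s; Δx = -6·1 + ½·1·1² = -5.5 m; v ends -5 m/s.
1–6 s: v starts -5 m/s; Δx = -5·5 + ½·-1·5² = -37.5 m; v ends -10 m/s.
6–8 s: v starts -10 m/s; Δx = -10·2 + ½·11·2² = 2 m; v ends 12 m/s.
x(8) = -1 + Σ Δx = -42 m.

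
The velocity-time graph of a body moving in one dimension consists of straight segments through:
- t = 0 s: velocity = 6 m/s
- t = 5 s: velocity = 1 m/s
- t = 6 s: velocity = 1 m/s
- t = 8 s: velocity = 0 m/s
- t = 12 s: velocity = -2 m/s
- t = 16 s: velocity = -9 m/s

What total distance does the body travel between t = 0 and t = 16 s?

45.5 m

Total distance travelled is ∫|v| dt — sum the magnitudes of each area piece.
0–5 s: |½(6 + 1)(5)| = 17.5 m
5–6 s: |1| × 1 = 1 m
6–8 s: |½(1 + 0)(2)| = 1 m
8–12 s: |½(0 + -2)(4)| = 4 m
12–16 s: |½(-2 + -9)(4)| = 22 m
Total distance = 45.5 m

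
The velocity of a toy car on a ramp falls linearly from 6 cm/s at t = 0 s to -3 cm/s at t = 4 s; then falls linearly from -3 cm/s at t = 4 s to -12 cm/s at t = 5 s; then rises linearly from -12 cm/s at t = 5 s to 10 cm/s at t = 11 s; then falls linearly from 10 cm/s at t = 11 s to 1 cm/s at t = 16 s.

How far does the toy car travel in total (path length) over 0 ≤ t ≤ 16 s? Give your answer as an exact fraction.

Total distance travelled is ∫|v| dt — sum the magnitudes of each area piece.
0–4 s: v = 0 at t = 8/3 s; triangle areas 8 + 2 = 10 cm
4–5 s: |½(-3 + -12)(1)| = 7.5 cm
5–11 s: v = 0 at t = 91/11 s; triangle areas 216/11 + 150/11 = 366/11 cm
11–16 s: |½(10 + 1)(5)| = 27.5 cm
Total distance = 861/11 cm

861/11 cm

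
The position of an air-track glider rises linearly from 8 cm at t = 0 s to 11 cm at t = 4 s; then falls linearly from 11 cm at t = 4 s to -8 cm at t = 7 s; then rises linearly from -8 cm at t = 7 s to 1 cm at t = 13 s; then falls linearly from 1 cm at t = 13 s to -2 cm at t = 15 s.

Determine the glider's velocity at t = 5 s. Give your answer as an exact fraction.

Velocity is the slope of the x-t graph on 4–7 s: (-8 − 11)/(7 − 4) = -19/3 cm/s.

-19/3 cm/s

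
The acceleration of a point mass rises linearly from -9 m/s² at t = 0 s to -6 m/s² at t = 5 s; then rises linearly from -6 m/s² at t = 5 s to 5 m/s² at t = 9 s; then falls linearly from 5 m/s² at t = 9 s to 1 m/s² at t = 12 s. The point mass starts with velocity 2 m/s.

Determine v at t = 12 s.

-28.5 m/s

Δv equals the area under the a-t graph; then v = v₀ + Δv.
0–5 s: ½(-9 + -6)(5) = -37.5 m/s
5–9 s: ½(-6 + 5)(4) = -2 m/s
9–12 s: ½(5 + 1)(3) = 9 m/s
Δv = -30.5 m/s, so v(12) = 2 + (-30.5) = -28.5 m/s.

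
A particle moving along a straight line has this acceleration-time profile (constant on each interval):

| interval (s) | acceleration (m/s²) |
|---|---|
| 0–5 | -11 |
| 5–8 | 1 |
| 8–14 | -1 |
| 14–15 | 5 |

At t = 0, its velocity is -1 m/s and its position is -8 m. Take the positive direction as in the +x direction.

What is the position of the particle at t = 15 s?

-706.5 m

On each constant-a segment, Δv = aΔt and Δx = v₀Δt + ½aΔt²; chain segment to segment.
0–5 s: v starts -1 m/s; Δx = -1·5 + ½·-11·5² = -142.5 m; v ends -56 m/s.
5–8 s: v starts -56 m/s; Δx = -56·3 + ½·1·3² = -163.5 m; v ends -53 m/s.
8–14 s: v starts -53 m/s; Δx = -53·6 + ½·-1·6² = -336 m; v ends -59 m/s.
14–15 s: v starts -59 m/s; Δx = -59·1 + ½·5·1² = -56.5 m; v ends -54 m/s.
x(15) = -8 + Σ Δx = -706.5 m.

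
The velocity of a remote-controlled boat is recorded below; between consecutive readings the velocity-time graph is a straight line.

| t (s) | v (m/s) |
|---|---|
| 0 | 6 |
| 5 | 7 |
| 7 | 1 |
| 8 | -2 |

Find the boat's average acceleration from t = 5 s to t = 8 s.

-3 m/s²

Average acceleration = Δv/Δt = (-2 − 7)/(8 − 5) = -3 m/s².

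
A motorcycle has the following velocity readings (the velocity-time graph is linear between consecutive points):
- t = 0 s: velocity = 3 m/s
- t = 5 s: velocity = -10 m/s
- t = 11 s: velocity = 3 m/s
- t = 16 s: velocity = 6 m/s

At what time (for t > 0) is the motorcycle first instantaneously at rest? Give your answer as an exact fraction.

t = 15/13 s

v changes sign on 0–5 s (from 3 to -10); the graph is linear there, so v = 0 at t = 0 + (-3)·(5 − 0)/(-10 − 3) = 15/13 s.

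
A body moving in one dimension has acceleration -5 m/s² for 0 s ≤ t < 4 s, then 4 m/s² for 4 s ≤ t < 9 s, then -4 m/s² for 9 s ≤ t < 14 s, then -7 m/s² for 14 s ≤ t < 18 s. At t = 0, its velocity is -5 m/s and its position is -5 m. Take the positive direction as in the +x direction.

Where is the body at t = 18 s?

On each constant-a segment, Δv = aΔt and Δx = v₀Δt + ½aΔt²; chain segment to segment.
0–4 s: v starts -5 m/s; Δx = -5·4 + ½·-5·4² = -60 m; v ends -25 m/s.
4–9 s: v starts -25 m/s; Δx = -25·5 + ½·4·5² = -75 m; v ends -5 m/s.
9–14 s: v starts -5 m/s; Δx = -5·5 + ½·-4·5² = -75 m; v ends -25 m/s.
14–18 s: v starts -25 m/s; Δx = -25·4 + ½·-7·4² = -156 m; v ends -53 m/s.
x(18) = -5 + Σ Δx = -371 m.

-371 m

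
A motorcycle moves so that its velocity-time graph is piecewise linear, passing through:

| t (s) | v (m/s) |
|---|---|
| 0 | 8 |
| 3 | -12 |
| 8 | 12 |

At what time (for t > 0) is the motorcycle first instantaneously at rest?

v changes sign on 0–3 s (from 8 to -12); the graph is linear there, so v = 0 at t = 0 + (-8)·(3 − 0)/(-12 − 8) = 1.2 s.

t = 1.2 s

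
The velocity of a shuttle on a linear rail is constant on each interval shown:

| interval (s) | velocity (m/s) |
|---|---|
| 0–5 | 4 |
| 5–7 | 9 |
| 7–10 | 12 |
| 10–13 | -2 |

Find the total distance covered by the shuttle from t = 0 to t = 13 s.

Distance (not displacement) is the total path length: add the absolute areas under v-t.
0–5 s: |4| × 5 = 20 m
5–7 s: |9| × 2 = 18 m
7–10 s: |12| × 3 = 36 m
10–13 s: |-2| × 3 = 6 m
Total distance = 80 m

80 m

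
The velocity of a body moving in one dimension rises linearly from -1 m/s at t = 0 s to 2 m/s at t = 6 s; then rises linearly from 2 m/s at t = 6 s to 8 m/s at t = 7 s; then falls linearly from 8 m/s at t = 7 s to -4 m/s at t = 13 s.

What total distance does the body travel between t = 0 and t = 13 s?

30 m

Distance (not displacement) is the total path length: add the absolute areas under v-t.
0–6 s: v = 0 at t = 2 s; triangle areas 1 + 4 = 5 m
6–7 s: |½(2 + 8)(1)| = 5 m
7–13 s: v = 0 at t = 11 s; triangle areas 16 + 4 = 20 m
Total distance = 30 m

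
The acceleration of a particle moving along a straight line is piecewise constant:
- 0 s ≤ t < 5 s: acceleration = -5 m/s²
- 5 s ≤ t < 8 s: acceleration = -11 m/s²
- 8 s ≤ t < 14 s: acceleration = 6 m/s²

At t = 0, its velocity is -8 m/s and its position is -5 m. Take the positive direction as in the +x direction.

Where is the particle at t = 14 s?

On each constant-a segment, Δv = aΔt and Δx = v₀Δt + ½aΔt²; chain segment to segment.
0–5 s: v starts -8 m/s; Δx = -8·5 + ½·-5·5² = -102.5 m; v ends -33 m/s.
5–8 s: v starts -33 m/s; Δx = -33·3 + ½·-11·3² = -148.5 m; v ends -66 m/s.
8–14 s: v starts -66 m/s; Δx = -66·6 + ½·6·6² = -288 m; v ends -30 m/s.
x(14) = -5 + Σ Δx = -544 m.

-544 m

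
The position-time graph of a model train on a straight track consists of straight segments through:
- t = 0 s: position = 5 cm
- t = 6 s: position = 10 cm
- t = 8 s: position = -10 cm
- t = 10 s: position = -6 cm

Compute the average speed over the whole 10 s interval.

2.9 cm/s

Average speed = (total path length)/(elapsed time); on a piecewise-linear x-t graph the path length is Σ|Δx|.
0–6 s: |Δx| = |10 − 5| = 5 cm
6–8 s: |Δx| = |-10 − 10| = 20 cm
8–10 s: |Δx| = |-6 − -10| = 4 cm
Total path = 29 cm; average speed = 29/10 = 2.9 cm/s.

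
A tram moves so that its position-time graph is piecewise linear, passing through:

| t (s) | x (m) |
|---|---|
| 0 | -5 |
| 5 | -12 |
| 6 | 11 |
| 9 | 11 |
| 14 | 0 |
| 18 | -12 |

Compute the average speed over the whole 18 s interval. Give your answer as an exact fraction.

53/18 m/s

Average speed = (total path length)/(elapsed time); on a piecewise-linear x-t graph the path length is Σ|Δx|.
0–5 s: |Δx| = |-12 − -5| = 7 m
5–6 s: |Δx| = |11 − -12| = 23 m
6–9 s: |Δx| = |11 − 11| = 0 m
9–14 s: |Δx| = |0 − 11| = 11 m
14–18 s: |Δx| = |-12 − 0| = 12 m
Total path = 53 m; average speed = 53/18 = 53/18 m/s.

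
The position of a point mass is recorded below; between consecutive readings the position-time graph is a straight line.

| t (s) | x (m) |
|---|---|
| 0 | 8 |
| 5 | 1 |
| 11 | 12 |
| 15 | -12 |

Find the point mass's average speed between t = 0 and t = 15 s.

2.8 m/s

Average speed = (total path length)/(elapsed time); on a piecewise-linear x-t graph the path length is Σ|Δx|.
0–5 s: |Δx| = |1 − 8| = 7 m
5–11 s: |Δx| = |12 − 1| = 11 m
11–15 s: |Δx| = |-12 − 12| = 24 m
Total path = 42 m; average speed = 42/15 = 2.8 m/s.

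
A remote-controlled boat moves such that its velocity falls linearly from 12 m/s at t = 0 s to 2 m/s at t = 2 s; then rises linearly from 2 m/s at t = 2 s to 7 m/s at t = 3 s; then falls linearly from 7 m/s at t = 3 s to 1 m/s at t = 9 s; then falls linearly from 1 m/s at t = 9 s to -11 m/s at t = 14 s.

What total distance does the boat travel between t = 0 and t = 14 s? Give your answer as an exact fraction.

815/12 m

Distance (not displacement) is the total path length: add the absolute areas under v-t.
0–2 s: |½(12 + 2)(2)| = 14 m
2–3 s: |½(2 + 7)(1)| = 4.5 m
3–9 s: |½(7 + 1)(6)| = 24 m
9–14 s: v = 0 at t = 113/12 s; triangle areas 5/24 + 605/24 = 305/12 m
Total distance = 815/12 m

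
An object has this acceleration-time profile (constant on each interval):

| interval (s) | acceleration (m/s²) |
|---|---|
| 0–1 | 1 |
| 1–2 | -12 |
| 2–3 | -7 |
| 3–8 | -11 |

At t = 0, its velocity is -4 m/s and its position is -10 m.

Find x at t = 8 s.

On each constant-a segment, Δv = aΔt and Δx = v₀Δt + ½aΔt²; chain segment to segment.
0–1 s: v starts -4 m/s; Δx = -4·1 + ½·1·1² = -3.5 m; v ends -3 m/s.
1–2 s: v starts -3 m/s; Δx = -3·1 + ½·-12·1² = -9 m; v ends -15 m/s.
2–3 s: v starts -15 m/s; Δx = -15·1 + ½·-7·1² = -18.5 m; v ends -22 m/s.
3–8 s: v starts -22 m/s; Δx = -22·5 + ½·-11·5² = -247.5 m; v ends -77 m/s.
x(8) = -10 + Σ Δx = -288.5 m.

-288.5 m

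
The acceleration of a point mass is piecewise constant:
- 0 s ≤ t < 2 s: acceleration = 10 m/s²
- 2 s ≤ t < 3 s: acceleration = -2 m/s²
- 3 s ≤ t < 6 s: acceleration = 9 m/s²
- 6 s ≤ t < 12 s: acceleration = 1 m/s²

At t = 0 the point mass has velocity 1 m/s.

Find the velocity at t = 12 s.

52 m/s

Δv equals the area under the a-t graph; then v = v₀ + Δv.
0–2 s: 10 × 2 = 20 m/s
2–3 s: -2 × 1 = -2 m/s
3–6 s: 9 × 3 = 27 m/s
6–12 s: 1 × 6 = 6 m/s
Δv = 51 m/s, so v(12) = 1 + (51) = 52 m/s.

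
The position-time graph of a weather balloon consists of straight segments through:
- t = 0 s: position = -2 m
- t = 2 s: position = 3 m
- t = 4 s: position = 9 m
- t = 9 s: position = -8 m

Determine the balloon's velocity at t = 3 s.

Velocity is the slope of the x-t graph on 2–4 s: (9 − 3)/(4 − 2) = 3 m/s.

3 m/s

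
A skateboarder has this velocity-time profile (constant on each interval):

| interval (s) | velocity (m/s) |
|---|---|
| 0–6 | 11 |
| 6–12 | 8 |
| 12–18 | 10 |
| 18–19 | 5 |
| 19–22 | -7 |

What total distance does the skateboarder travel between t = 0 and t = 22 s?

200 m

Total distance travelled is ∫|v| dt — sum the magnitudes of each area piece.
0–6 s: |11| × 6 = 66 m
6–12 s: |8| × 6 = 48 m
12–18 s: |10| × 6 = 60 m
18–19 s: |5| × 1 = 5 m
19–22 s: |-7| × 3 = 21 m
Total distance = 200 m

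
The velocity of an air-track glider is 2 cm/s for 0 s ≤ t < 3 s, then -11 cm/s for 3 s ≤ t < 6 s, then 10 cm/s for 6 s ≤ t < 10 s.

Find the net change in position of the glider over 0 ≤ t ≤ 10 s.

Displacement is the signed area under the v-t curve.
0–3 s: 2 × 3 = 6 cm
3–6 s: -11 × 3 = -33 cm
6–10 s: 10 × 4 = 40 cm
Net displacement = 13 cm

13 cm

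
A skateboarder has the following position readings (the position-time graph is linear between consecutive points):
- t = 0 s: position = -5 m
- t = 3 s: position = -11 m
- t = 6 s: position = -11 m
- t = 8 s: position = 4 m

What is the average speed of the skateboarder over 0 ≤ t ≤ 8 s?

2.625 m/s

Average speed = (total path length)/(elapsed time); on a piecewise-linear x-t graph the path length is Σ|Δx|.
0–3 s: |Δx| = |-11 − -5| = 6 m
3–6 s: |Δx| = |-11 − -11| = 0 m
6–8 s: |Δx| = |4 − -11| = 15 m
Total path = 21 m; average speed = 21/8 = 2.625 m/s.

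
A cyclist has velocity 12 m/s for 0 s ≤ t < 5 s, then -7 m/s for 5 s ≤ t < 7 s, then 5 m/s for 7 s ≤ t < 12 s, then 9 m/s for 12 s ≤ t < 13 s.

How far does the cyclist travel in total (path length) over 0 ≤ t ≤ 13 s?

108 m

Distance (not displacement) is the total path length: add the absolute areas under v-t.
0–5 s: |12| × 5 = 60 m
5–7 s: |-7| × 2 = 14 m
7–12 s: |5| × 5 = 25 m
12–13 s: |9| × 1 = 9 m
Total distance = 108 m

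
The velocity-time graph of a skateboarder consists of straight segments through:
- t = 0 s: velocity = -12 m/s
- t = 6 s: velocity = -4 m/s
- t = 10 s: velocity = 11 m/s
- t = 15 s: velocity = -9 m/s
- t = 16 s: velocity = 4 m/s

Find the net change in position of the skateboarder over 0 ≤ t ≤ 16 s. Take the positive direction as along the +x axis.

-31.5 m

Displacement is the signed area under the v-t curve.
0–6 s: ½(-12 + -4)(6) = -48 m
6–10 s: ½(-4 + 11)(4) = 14 m
10–15 s: ½(11 + -9)(5) = 5 m
15–16 s: ½(-9 + 4)(1) = -2.5 m
Net displacement = -31.5 m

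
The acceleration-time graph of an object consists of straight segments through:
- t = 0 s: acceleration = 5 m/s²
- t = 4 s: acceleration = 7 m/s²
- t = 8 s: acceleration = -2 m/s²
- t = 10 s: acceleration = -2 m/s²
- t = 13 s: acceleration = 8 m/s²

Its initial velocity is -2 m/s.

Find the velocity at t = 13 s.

37 m/s

Δv equals the area under the a-t graph; then v = v₀ + Δv.
0–4 s: ½(5 + 7)(4) = 24 m/s
4–8 s: ½(7 + -2)(4) = 10 m/s
8–10 s: -2 × 2 = -4 m/s
10–13 s: ½(-2 + 8)(3) = 9 m/s
Δv = 39 m/s, so v(13) = -2 + (39) = 37 m/s.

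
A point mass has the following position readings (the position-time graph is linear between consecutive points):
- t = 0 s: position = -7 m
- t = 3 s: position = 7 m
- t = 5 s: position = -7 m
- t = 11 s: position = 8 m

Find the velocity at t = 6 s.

Velocity is the slope of the x-t graph on 5–11 s: (8 − -7)/(11 − 5) = 2.5 m/s.

2.5 m/s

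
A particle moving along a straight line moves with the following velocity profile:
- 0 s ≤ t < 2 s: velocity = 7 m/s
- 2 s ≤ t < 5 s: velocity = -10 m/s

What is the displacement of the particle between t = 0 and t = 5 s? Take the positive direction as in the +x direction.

-16 m

Net displacement equals the area under the velocity-time graph (areas below the axis count negative).
0–2 s: 7 × 2 = 14 m
2–5 s: -10 × 3 = -30 m
Net displacement = -16 m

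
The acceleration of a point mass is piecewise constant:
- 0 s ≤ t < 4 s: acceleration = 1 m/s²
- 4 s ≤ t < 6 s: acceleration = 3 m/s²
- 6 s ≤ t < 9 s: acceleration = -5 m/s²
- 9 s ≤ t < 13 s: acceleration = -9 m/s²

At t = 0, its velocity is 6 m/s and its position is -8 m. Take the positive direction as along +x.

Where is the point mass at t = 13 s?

On each constant-a segment, Δv = aΔt and Δx = v₀Δt + ½aΔt²; chain segment to segment.
0–4 s: v starts 6 m/s; Δx = 6·4 + ½·1·4² = 32 m; v ends 10 m/s.
4–6 s: v starts 10 m/s; Δx = 10·2 + ½·3·2² = 26 m; v ends 16 m/s.
6–9 s: v starts 16 m/s; Δx = 16·3 + ½·-5·3² = 25.5 m; v ends 1 m/s.
9–13 s: v starts 1 m/s; Δx = 1·4 + ½·-9·4² = -68 m; v ends -35 m/s.
x(13) = -8 + Σ Δx = 7.5 m.

7.5 m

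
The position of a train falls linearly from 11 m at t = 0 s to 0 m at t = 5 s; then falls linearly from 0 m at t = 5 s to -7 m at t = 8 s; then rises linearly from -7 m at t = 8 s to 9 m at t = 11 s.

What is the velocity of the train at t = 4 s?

Velocity is the slope of the x-t graph on 0–5 s: (0 − 11)/(5 − 0) = -2.2 m/s.

-2.2 m/s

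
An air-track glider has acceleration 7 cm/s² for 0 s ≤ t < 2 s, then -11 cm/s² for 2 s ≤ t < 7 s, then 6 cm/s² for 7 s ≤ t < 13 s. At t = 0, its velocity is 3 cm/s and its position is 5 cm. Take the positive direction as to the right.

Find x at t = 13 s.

-147.5 cm

On each constant-a segment, Δv = aΔt and Δx = v₀Δt + ½aΔt²; chain segment to segment.
0–2 s: v starts 3 cm/s; Δx = 3·2 + ½·7·2² = 20 cm; v ends 17 cm/s.
2–7 s: v starts 17 cm/s; Δx = 17·5 + ½·-11·5² = -52.5 cm; v ends -38 cm/s.
7–13 s: v starts -38 cm/s; Δx = -38·6 + ½·6·6² = -120 cm; v ends -2 cm/s.
x(13) = 5 + Σ Δx = -147.5 cm.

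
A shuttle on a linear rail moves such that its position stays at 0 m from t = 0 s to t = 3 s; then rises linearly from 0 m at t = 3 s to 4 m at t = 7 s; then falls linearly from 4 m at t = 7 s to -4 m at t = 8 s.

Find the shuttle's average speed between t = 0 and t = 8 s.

1.5 m/s

Average speed = (total path length)/(elapsed time); on a piecewise-linear x-t graph the path length is Σ|Δx|.
0–3 s: |Δx| = |0 − 0| = 0 m
3–7 s: |Δx| = |4 − 0| = 4 m
7–8 s: |Δx| = |-4 − 4| = 8 m
Total path = 12 m; average speed = 12/8 = 1.5 m/s.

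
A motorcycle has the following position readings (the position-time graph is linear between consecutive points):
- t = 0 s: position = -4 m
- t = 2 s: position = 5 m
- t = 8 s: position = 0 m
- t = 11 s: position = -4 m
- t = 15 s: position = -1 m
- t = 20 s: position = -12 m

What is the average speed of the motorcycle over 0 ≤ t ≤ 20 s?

Average speed = (total path length)/(elapsed time); on a piecewise-linear x-t graph the path length is Σ|Δx|.
0–2 s: |Δx| = |5 − -4| = 9 m
2–8 s: |Δx| = |0 − 5| = 5 m
8–11 s: |Δx| = |-4 − 0| = 4 m
11–15 s: |Δx| = |-1 − -4| = 3 m
15–20 s: |Δx| = |-12 − -1| = 11 m
Total path = 32 m; average speed = 32/20 = 1.6 m/s.

1.6 m/s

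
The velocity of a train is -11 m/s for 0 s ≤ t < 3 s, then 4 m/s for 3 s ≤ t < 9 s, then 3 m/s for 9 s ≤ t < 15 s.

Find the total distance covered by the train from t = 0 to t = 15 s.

Total distance travelled is ∫|v| dt — sum the magnitudes of each area piece.
0–3 s: |-11| × 3 = 33 m
3–9 s: |4| × 6 = 24 m
9–15 s: |3| × 6 = 18 m
Total distance = 75 m

75 m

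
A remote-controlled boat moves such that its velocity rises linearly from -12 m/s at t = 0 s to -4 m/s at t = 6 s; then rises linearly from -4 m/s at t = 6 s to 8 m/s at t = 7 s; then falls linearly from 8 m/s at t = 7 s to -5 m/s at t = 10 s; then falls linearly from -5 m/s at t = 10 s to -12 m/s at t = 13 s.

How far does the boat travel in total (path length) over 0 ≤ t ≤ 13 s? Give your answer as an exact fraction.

3397/39 m

Total distance travelled is ∫|v| dt — sum the magnitudes of each area piece.
0–6 s: |½(-12 + -4)(6)| = 48 m
6–7 s: v = 0 at t = 19/3 s; triangle areas 2/3 + 8/3 = 10/3 m
7–10 s: v = 0 at t = 115/13 s; triangle areas 96/13 + 75/26 = 267/26 m
10–13 s: |½(-5 + -12)(3)| = 25.5 m
Total distance = 3397/39 m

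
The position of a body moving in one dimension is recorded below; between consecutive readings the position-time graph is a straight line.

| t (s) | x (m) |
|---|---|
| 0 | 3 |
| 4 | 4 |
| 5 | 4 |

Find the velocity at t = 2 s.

Velocity is the slope of the x-t graph on 0–4 s: (4 − 3)/(4 − 0) = 0.25 m/s.

0.25 m/s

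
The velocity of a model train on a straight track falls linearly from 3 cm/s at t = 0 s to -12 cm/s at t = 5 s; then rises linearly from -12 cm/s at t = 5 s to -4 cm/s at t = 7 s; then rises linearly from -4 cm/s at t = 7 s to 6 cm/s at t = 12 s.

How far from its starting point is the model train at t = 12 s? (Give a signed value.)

Net displacement equals the area under the velocity-time graph (areas below the axis count negative).
0–5 s: ½(3 + -12)(5) = -22.5 cm
5–7 s: ½(-12 + -4)(2) = -16 cm
7–12 s: ½(-4 + 6)(5) = 5 cm
Net displacement = -33.5 cm

-33.5 cm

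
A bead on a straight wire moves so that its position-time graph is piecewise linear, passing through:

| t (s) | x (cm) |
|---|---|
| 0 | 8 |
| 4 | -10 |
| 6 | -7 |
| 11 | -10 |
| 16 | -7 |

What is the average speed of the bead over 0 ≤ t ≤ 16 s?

1.6875 cm/s

Average speed = (total path length)/(elapsed time); on a piecewise-linear x-t graph the path length is Σ|Δx|.
0–4 s: |Δx| = |-10 − 8| = 18 cm
4–6 s: |Δx| = |-7 − -10| = 3 cm
6–11 s: |Δx| = |-10 − -7| = 3 cm
11–16 s: |Δx| = |-7 − -10| = 3 cm
Total path = 27 cm; average speed = 27/16 = 1.6875 cm/s.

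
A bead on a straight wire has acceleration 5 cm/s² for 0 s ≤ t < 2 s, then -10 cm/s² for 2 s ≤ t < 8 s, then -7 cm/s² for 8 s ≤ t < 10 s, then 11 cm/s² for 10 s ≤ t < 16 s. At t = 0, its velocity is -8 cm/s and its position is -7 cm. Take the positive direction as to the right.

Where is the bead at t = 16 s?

On each constant-a segment, Δv = aΔt and Δx = v₀Δt + ½aΔt²; chain segment to segment.
0–2 s: v starts -8 cm/s; Δx = -8·2 + ½·5·2² = -6 cm; v ends 2 cm/s.
2–8 s: v starts 2 cm/s; Δx = 2·6 + ½·-10·6² = -168 cm; v ends -58 cm/s.
8–10 s: v starts -58 cm/s; Δx = -58·2 + ½·-7·2² = -130 cm; v ends -72 cm/s.
10–16 s: v starts -72 cm/s; Δx = -72·6 + ½·11·6² = -234 cm; v ends -6 cm/s.
x(16) = -7 + Σ Δx = -545 cm.

-545 cm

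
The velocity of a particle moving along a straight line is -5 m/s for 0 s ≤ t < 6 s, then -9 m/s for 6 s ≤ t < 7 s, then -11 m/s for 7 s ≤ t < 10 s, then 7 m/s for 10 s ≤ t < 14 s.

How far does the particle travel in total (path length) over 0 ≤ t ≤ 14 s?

Total distance travelled is ∫|v| dt — sum the magnitudes of each area piece.
0–6 s: |-5| × 6 = 30 m
6–7 s: |-9| × 1 = 9 m
7–10 s: |-11| × 3 = 33 m
10–14 s: |7| × 4 = 28 m
Total distance = 100 m

100 m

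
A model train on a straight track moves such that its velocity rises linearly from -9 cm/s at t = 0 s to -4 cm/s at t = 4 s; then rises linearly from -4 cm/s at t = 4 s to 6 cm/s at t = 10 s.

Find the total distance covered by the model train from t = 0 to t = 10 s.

Distance (not displacement) is the total path length: add the absolute areas under v-t.
0–4 s: |½(-9 + -4)(4)| = 26 cm
4–10 s: v = 0 at t = 6.4 s; triangle areas 4.8 + 10.8 = 15.6 cm
Total distance = 41.6 cm

41.6 cm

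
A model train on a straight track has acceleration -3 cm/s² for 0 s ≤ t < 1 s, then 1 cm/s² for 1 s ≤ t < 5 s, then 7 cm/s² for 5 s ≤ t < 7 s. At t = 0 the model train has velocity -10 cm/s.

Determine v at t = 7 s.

Δv equals the area under the a-t graph; then v = v₀ + Δv.
0–1 s: -3 × 1 = -3 cm/s
1–5 s: 1 × 4 = 4 cm/s
5–7 s: 7 × 2 = 14 cm/s
Δv = 15 cm/s, so v(7) = -10 + (15) = 5 cm/s.

5 cm/s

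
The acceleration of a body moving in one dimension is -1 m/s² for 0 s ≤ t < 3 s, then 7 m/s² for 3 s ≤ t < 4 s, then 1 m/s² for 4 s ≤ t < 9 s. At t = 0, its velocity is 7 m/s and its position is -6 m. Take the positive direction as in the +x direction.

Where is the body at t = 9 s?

85.5 m

On each constant-a segment, Δv = aΔt and Δx = v₀Δt + ½aΔt²; chain segment to segment.
0–3 s: v starts 7 m/s; Δx = 7·3 + ½·-1·3² = 16.5 m; v ends 4 m/s.
3–4 s: v starts 4 m/s; Δx = 4·1 + ½·7·1² = 7.5 m; v ends 11 m/s.
4–9 s: v starts 11 m/s; Δx = 11·5 + ½·1·5² = 67.5 m; v ends 16 m/s.
x(9) = -6 + Σ Δx = 85.5 m.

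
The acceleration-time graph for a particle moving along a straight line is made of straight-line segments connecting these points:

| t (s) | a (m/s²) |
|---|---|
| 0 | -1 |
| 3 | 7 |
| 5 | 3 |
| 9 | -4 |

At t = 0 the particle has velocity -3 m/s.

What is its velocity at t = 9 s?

Δv equals the area under the a-t graph; then v = v₀ + Δv.
0–3 s: ½(-1 + 7)(3) = 9 m/s
3–5 s: ½(7 + 3)(2) = 10 m/s
5–9 s: ½(3 + -4)(4) = -2 m/s
Δv = 17 m/s, so v(9) = -3 + (17) = 14 m/s.

14 m/s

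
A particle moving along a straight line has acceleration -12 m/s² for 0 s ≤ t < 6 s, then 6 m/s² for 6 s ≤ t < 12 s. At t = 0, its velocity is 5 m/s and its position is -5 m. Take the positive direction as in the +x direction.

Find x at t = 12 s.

On each constant-a segment, Δv = aΔt and Δx = v₀Δt + ½aΔt²; chain segment to segment.
0–6 s: v starts 5 m/s; Δx = 5·6 + ½·-12·6² = -186 m; v ends -67 m/s.
6–12 s: v starts -67 m/s; Δx = -67·6 + ½·6·6² = -294 m; v ends -31 m/s.
x(12) = -5 + Σ Δx = -485 m.

-485 m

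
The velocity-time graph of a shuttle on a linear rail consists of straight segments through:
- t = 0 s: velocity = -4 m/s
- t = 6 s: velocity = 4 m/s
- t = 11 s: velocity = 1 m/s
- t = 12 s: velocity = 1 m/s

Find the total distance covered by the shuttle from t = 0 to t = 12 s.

25.5 m

Total distance travelled is ∫|v| dt — sum the magnitudes of each area piece.
0–6 s: v = 0 at t = 3 s; triangle areas 6 + 6 = 12 m
6–11 s: |½(4 + 1)(5)| = 12.5 m
11–12 s: |1| × 1 = 1 m
Total distance = 25.5 m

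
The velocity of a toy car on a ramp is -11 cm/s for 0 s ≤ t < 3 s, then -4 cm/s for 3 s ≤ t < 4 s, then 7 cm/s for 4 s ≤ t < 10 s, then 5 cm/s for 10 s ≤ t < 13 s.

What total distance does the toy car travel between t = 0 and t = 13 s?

Total distance travelled is ∫|v| dt — sum the magnitudes of each area piece.
0–3 s: |-11| × 3 = 33 cm
3–4 s: |-4| × 1 = 4 cm
4–10 s: |7| × 6 = 42 cm
10–13 s: |5| × 3 = 15 cm
Total distance = 94 cm

94 cm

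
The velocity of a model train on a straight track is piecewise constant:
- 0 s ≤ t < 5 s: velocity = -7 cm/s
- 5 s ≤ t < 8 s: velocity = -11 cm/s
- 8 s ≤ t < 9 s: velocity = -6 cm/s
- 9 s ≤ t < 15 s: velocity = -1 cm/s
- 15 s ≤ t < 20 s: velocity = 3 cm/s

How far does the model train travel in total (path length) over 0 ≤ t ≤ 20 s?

95 cm

Distance (not displacement) is the total path length: add the absolute areas under v-t.
0–5 s: |-7| × 5 = 35 cm
5–8 s: |-11| × 3 = 33 cm
8–9 s: |-6| × 1 = 6 cm
9–15 s: |-1| × 6 = 6 cm
15–20 s: |3| × 5 = 15 cm
Total distance = 95 cm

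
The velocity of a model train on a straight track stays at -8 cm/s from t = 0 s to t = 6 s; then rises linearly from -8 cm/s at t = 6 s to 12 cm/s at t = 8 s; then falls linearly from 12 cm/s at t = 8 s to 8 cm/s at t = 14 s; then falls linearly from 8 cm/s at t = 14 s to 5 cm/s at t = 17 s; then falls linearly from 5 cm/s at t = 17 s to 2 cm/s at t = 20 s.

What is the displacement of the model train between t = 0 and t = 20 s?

46 cm

Displacement is the signed area under the v-t curve.
0–6 s: -8 × 6 = -48 cm
6–8 s: ½(-8 + 12)(2) = 4 cm
8–14 s: ½(12 + 8)(6) = 60 cm
14–17 s: ½(8 + 5)(3) = 19.5 cm
17–20 s: ½(5 + 2)(3) = 10.5 cm
Net displacement = 46 cm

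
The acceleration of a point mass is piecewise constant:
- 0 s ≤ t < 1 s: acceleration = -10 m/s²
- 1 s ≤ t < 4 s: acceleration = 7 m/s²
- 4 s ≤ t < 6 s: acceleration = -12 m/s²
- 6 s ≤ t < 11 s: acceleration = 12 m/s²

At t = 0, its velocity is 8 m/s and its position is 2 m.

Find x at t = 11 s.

On each constant-a segment, Δv = aΔt and Δx = v₀Δt + ½aΔt²; chain segment to segment.
0–1 s: v starts 8 m/s; Δx = 8·1 + ½·-10·1² = 3 m; v ends -2 m/s.
1–4 s: v starts -2 m/s; Δx = -2·3 + ½·7·3² = 25.5 m; v ends 19 m/s.
4–6 s: v starts 19 m/s; Δx = 19·2 + ½·-12·2² = 14 m; v ends -5 m/s.
6–11 s: v starts -5 m/s; Δx = -5·5 + ½·12·5² = 125 m; v ends 55 m/s.
x(11) = 2 + Σ Δx = 169.5 m.

169.5 m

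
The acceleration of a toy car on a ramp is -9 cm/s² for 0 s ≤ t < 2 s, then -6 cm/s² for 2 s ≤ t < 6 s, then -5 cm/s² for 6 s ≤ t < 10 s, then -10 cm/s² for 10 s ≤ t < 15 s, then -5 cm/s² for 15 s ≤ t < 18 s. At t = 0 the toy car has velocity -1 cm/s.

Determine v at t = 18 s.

-128 cm/s

Δv equals the area under the a-t graph; then v = v₀ + Δv.
0–2 s: -9 × 2 = -18 cm/s
2–6 s: -6 × 4 = -24 cm/s
6–10 s: -5 × 4 = -20 cm/s
10–15 s: -10 × 5 = -50 cm/s
15–18 s: -5 × 3 = -15 cm/s
Δv = -127 cm/s, so v(18) = -1 + (-127) = -128 cm/s.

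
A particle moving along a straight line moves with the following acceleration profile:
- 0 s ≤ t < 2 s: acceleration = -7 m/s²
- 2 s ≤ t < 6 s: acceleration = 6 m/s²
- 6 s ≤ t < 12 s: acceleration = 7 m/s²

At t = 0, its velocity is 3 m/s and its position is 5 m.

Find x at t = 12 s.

205 m

On each constant-a segment, Δv = aΔt and Δx = v₀Δt + ½aΔt²; chain segment to segment.
0–2 s: v starts 3 m/s; Δx = 3·2 + ½·-7·2² = -8 m; v ends -11 m/s.
2–6 s: v starts -11 m/s; Δx = -11·4 + ½·6·4² = 4 m; v ends 13 m/s.
6–12 s: v starts 13 m/s; Δx = 13·6 + ½·7·6² = 204 m; v ends 55 m/s.
x(12) = 5 + Σ Δx = 205 m.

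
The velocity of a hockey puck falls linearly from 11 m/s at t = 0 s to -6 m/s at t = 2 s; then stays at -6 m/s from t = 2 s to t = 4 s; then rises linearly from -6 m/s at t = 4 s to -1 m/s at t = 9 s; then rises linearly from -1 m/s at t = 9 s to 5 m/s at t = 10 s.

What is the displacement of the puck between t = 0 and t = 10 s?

Displacement is the signed area under the v-t curve.
0–2 s: ½(11 + -6)(2) = 5 m
2–4 s: -6 × 2 = -12 m
4–9 s: ½(-6 + -1)(5) = -17.5 m
9–10 s: ½(-1 + 5)(1) = 2 m
Net displacement = -22.5 m

-22.5 m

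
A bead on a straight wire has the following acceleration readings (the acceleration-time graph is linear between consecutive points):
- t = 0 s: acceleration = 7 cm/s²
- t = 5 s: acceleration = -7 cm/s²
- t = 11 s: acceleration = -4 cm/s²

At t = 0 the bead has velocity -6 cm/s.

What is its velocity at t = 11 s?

Δv equals the area under the a-t graph; then v = v₀ + Δv.
0–5 s: ½(7 + -7)(5) = 0 cm/s
5–11 s: ½(-7 + -4)(6) = -33 cm/s
Δv = -33 cm/s, so v(11) = -6 + (-33) = -39 cm/s.

-39 cm/s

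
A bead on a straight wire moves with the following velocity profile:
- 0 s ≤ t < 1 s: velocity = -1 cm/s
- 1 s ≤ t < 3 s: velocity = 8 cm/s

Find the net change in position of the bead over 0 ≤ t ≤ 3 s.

Net displacement equals the area under the velocity-time graph (areas below the axis count negative).
0–1 s: -1 × 1 = -1 cm
1–3 s: 8 × 2 = 16 cm
Net displacement = 15 cm

15 cm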